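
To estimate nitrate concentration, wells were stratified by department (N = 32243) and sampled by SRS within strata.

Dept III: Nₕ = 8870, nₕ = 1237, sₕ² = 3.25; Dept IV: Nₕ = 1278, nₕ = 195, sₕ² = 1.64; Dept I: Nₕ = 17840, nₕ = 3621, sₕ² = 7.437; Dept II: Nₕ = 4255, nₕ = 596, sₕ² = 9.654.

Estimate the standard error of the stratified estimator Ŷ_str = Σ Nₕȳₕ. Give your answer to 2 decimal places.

Var(Ŷ_str) = Σₕ Nₕ²(1 − fₕ)sₕ²/nₕ.
Dept III: 8870²·(1 − 1237/8870)·3.25/1237 = 177882.22.
Dept IV: 1278²·(1 − 195/1278)·1.64/195 = 11640.417.
Dept I: 17840²·(1 − 3621/17840)·7.437/3621 = 520994.53.
Dept II: 4255²·(1 − 596/4255)·9.654/596 = 252187.18.
Sum = 962704.35.
SE = √(962704.35) = 981.17.

981.17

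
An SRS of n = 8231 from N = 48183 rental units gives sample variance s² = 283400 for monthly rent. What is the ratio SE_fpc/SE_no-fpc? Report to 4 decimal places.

0.9106

f = n/N = 8231/48183 = 0.17082789.
SE_no-fpc = √(s²/n) = 5.8677773; SE_fpc = √((1−f)s²/n) = 5.3431328.
Ratio = √(1−f) = 0.91058888.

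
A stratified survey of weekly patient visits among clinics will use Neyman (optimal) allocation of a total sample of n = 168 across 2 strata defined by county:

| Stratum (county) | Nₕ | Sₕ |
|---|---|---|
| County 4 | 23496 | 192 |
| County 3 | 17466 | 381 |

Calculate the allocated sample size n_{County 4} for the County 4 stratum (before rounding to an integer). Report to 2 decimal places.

Neyman allocation: nₕ = n·NₕSₕ / Σⱼ NⱼSⱼ.
Σ NⱼSⱼ = 23496·192 + 17466·381 = 1.1165778 × 10^7.
n_{County 4} = 168·23496·192 / (1.1165778 × 10^7) = 67.88.

67.88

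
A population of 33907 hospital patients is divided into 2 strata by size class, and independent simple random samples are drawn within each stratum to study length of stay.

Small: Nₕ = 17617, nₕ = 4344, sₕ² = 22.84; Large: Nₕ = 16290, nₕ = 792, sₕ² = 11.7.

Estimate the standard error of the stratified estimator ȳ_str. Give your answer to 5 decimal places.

0.06568

Var(ȳ_str) = Σₕ Wₕ²(1 − fₕ)sₕ²/nₕ with Wₕ = Nₕ/N, N = 33907.
Small: Wₕ = 0.51956823; term = 0.51956823²·(1 − 0.24658001)·22.84/4344 = 0.0010693715.
Large: Wₕ = 0.48043177; term = 0.48043177²·(1 − 0.04861878)·11.7/792 = 0.0032439839.
Sum = 0.0043133554.
SE = √(0.0043133554) = 0.06568.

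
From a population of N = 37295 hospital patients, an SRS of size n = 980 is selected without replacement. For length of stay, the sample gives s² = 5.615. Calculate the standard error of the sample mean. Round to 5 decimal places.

0.07469

Under SRS without replacement, Var(ȳ) = (1 − f)·s²/n with f = n/N = 980/37295 = 0.02627698.
Var(ȳ) = (1 − 0.02627698)·5.615/980 = 0.97372302·0.0057295918 = 0.0055790355.
SE(ȳ) = √(0.0055790355) = 0.07469.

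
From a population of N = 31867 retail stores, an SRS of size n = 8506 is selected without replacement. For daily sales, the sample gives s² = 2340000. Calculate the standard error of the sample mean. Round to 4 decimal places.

Under SRS without replacement, Var(ȳ) = (1 − f)·s²/n with f = n/N = 8506/31867 = 0.26692189.
Var(ȳ) = (1 − 0.26692189)·2340000/8506 = 0.73307811·275.09993 = 201.66974.
SE(ȳ) = √(201.66974) = 14.2010.

14.2010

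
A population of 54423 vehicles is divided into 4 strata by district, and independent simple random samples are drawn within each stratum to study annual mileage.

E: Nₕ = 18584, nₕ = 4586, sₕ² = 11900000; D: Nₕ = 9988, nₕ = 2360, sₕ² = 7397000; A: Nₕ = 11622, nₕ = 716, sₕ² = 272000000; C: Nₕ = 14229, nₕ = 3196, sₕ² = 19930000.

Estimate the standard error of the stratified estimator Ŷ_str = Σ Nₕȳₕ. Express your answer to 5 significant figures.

7.0741 × 10^6

Var(Ŷ_str) = Σₕ Nₕ²(1 − fₕ)sₕ²/nₕ.
E: 18584²·(1 − 4586/18584)·11900000/4586 = 6.7502226 × 10^11.
D: 9988²·(1 − 2360/9988)·7397000/2360 = 2.3879918 × 10^11.
A: 11622²·(1 − 716/11622)·272000000/716 = 4.815066 × 10^13.
C: 14229²·(1 − 3196/14229)·19930000/3196 = 9.7896807 × 10^11.
Sum = 5.004345 × 10^13.
SE = √(5.004345 × 10^13) = 7.0741 × 10^6.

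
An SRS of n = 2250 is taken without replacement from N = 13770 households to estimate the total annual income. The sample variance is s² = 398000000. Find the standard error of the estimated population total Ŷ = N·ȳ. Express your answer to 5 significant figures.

Var(Ŷ) = N²·Var(ȳ) = N²·(1 − n/N)·s²/n.
f = 2250/13770 = 0.16339869; Var(ȳ) = 0.83660131·398000000/2250 = 147985.48.
Var(Ŷ) = 13770² · 147985.48 = 2.8059956 × 10^13.
SE(Ŷ) = √(2.8059956 × 10^13) = 5.2972 × 10^6.

5.2972 × 10^6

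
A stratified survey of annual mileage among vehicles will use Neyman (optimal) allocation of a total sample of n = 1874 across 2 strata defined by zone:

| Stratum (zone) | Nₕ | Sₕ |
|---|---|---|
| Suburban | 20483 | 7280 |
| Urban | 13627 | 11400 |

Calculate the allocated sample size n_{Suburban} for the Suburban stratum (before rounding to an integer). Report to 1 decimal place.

Neyman allocation: nₕ = n·NₕSₕ / Σⱼ NⱼSⱼ.
Σ NⱼSⱼ = 20483·7280 + 13627·11400 = 3.0446404 × 10^8.
n_{Suburban} = 1874·20483·7280 / (3.0446404 × 10^8) = 917.8.

917.8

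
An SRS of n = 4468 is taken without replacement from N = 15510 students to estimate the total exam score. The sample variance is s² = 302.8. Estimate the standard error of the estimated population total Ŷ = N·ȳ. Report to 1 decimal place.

3406.8

Var(Ŷ) = N²·Var(ȳ) = N²·(1 − n/N)·s²/n.
f = 4468/15510 = 0.28807221; Var(ȳ) = 0.71192779·302.8/4468 = 0.048247926.
Var(Ŷ) = 15510² · 0.048247926 = 1.1606526 × 10^7.
SE(Ŷ) = √(1.1606526 × 10^7) = 3406.8.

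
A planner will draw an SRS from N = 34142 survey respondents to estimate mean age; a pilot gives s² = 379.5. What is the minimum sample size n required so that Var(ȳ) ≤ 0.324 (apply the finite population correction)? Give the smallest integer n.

1133

Without fpc, n₀ = s²/D = 379.5/0.324 = 1171.2963.
With fpc, (1 − n/N)·s²/n ≤ D requires n ≥ n₀/(1 + n₀/N) = 1171.2963/(1 + 1171.2963/34142) = 1132.4459.
Rounding up, n = 1133.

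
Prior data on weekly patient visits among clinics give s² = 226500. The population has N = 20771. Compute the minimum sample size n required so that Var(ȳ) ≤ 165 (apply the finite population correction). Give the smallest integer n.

1288

Without fpc, n₀ = s²/D = 226500/165 = 1372.7273.
With fpc, (1 − n/N)·s²/n ≤ D requires n ≥ n₀/(1 + n₀/N) = 1372.7273/(1 + 1372.7273/20771) = 1287.6296.
Rounding up, n = 1288.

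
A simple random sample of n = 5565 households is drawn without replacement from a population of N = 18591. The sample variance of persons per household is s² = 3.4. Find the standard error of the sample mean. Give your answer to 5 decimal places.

0.02069

Under SRS without replacement, Var(ȳ) = (1 − f)·s²/n with f = n/N = 5565/18591 = 0.29933839.
Var(ȳ) = (1 − 0.29933839)·3.4/5565 = 0.70066161·6.1096137 × 10^-4 = 4.2807717 × 10^-4.
SE(ȳ) = √(4.2807717 × 10^-4) = 0.02069.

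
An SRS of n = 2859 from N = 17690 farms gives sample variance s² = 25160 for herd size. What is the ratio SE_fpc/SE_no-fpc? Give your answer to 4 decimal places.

0.9156

f = n/N = 2859/17690 = 0.16161673.
SE_no-fpc = √(s²/n) = 2.9665266; SE_fpc = √((1−f)s²/n) = 2.7162488.
Ratio = √(1−f) = 0.91563271.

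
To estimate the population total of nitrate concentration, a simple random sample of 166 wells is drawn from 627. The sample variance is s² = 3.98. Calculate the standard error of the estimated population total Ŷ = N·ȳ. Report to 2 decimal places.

83.25

Var(Ŷ) = N²·Var(ȳ) = N²·(1 − n/N)·s²/n.
f = 166/627 = 0.26475279; Var(ȳ) = 0.73524721·3.98/166 = 0.017628216.
Var(Ŷ) = 627² · 0.017628216 = 6930.1629.
SE(Ŷ) = √(6930.1629) = 83.25.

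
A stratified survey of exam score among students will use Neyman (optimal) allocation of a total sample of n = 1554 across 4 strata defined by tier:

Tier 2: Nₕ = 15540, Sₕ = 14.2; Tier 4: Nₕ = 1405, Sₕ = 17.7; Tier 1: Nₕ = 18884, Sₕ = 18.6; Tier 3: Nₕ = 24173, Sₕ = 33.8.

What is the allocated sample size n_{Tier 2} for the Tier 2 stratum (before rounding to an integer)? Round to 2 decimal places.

Neyman allocation: nₕ = n·NₕSₕ / Σⱼ NⱼSⱼ.
Σ NⱼSⱼ = 15540·14.2 + 1405·17.7 + 18884·18.6 + 24173·33.8 = 1.4138263 × 10^6.
n_{Tier 2} = 1554·15540·14.2 / (1.4138263 × 10^6) = 242.55.

242.55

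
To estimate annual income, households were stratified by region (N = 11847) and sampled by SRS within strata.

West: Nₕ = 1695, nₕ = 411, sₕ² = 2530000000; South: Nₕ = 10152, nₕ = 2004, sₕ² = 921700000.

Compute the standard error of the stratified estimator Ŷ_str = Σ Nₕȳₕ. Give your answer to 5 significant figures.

Var(Ŷ_str) = Σₕ Nₕ²(1 − fₕ)sₕ²/nₕ.
West: 1695²·(1 − 411/1695)·2530000000/411 = 1.3397181 × 10^13.
South: 10152²·(1 − 2004/10152)·921700000/2004 = 3.8044729 × 10^13.
Sum = 5.144191 × 10^13.
SE = √(5.144191 × 10^13) = 7.1723 × 10^6.

7.1723 × 10^6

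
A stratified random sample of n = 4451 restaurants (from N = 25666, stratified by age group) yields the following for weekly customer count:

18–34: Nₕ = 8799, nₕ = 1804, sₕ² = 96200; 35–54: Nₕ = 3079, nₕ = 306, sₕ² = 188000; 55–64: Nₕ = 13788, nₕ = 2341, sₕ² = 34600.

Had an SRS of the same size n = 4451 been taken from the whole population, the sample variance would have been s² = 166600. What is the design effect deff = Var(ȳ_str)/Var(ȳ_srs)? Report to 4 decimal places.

Var(ȳ_str) = Σ Wₕ²(1−fₕ)sₕ²/nₕ with Wₕ = Nₕ/25666:
  18–34: (8799/25666)²·(1−1804/8799)·96200/1804 = 4.9824528
  35–54: (3079/25666)²·(1−306/3079)·188000/306 = 7.9630529
  55–64: (13788/25666)²·(1−2341/13788)·34600/2341 = 3.5412066
  → Var(ȳ_str) = 16.486712.
Var(ȳ_srs) = (1 − 4451/25666)·166600/4451 = 30.938713.
deff = 16.486712 / 30.938713 = 0.5329.

0.5329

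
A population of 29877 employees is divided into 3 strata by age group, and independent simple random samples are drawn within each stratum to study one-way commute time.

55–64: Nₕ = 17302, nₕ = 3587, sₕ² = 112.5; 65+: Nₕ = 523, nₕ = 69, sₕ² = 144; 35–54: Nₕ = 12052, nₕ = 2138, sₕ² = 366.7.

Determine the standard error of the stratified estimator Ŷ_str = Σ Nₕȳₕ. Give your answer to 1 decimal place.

Var(Ŷ_str) = Σₕ Nₕ²(1 − fₕ)sₕ²/nₕ.
55–64: 17302²·(1 − 3587/17302)·112.5/3587 = 7.4424044 × 10^6.
65+: 523²·(1 − 69/523)·144/69 = 495531.13.
35–54: 12052²·(1 − 2138/12052)·366.7/2138 = 2.0493269 × 10^7.
Sum = 2.8431205 × 10^7.
SE = √(2.8431205 × 10^7) = 5332.1.

5332.1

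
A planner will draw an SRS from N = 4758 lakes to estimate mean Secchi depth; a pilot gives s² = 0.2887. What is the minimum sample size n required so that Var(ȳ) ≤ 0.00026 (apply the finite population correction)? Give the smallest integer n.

901

Without fpc, n₀ = s²/D = 0.2887/0.00026 = 1110.3846.
With fpc, (1 − n/N)·s²/n ≤ D requires n ≥ n₀/(1 + n₀/N) = 1110.3846/(1 + 1110.3846/4758) = 900.2835.
Rounding up, n = 901.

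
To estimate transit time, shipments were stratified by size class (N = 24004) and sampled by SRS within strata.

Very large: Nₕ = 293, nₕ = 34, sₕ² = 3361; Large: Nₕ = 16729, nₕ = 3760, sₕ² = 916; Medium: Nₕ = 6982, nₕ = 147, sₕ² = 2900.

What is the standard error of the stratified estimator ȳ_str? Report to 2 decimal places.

1.32

Var(ȳ_str) = Σₕ Wₕ²(1 − fₕ)sₕ²/nₕ with Wₕ = Nₕ/N, N = 24004.
Very large: Wₕ = 0.01220630; term = 0.01220630²·(1 − 0.11604096)·3361/34 = 0.013019363.
Large: Wₕ = 0.69692551; term = 0.69692551²·(1 − 0.22475940)·916/3760 = 0.091731155.
Medium: Wₕ = 0.29086819; term = 0.29086819²·(1 − 0.02105414)·2900/147 = 1.6339238.
Sum = 1.7386743.
SE = √(1.7386743) = 1.32.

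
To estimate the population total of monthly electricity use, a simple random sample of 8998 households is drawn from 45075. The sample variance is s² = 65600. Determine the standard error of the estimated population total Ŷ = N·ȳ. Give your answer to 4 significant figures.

Var(Ŷ) = N²·Var(ȳ) = N²·(1 − n/N)·s²/n.
f = 8998/45075 = 0.19962285; Var(ȳ) = 0.80037715·65600/8998 = 5.8351568.
Var(Ŷ) = 45075² · 5.8351568 = 1.1855613 × 10^10.
SE(Ŷ) = √(1.1855613 × 10^10) = 108900.

108900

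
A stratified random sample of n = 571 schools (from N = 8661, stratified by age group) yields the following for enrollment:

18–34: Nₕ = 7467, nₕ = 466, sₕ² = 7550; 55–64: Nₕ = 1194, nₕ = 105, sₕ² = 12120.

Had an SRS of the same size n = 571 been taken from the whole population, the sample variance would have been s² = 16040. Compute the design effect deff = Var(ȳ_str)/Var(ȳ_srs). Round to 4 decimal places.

Var(ȳ_str) = Σ Wₕ²(1−fₕ)sₕ²/nₕ with Wₕ = Nₕ/8661:
  18–34: (7467/8661)²·(1−466/7467)·7550/466 = 11.290968
  55–64: (1194/8661)²·(1−105/1194)·12120/105 = 2.0008266
  → Var(ȳ_str) = 13.291795.
Var(ȳ_srs) = (1 − 571/8661)·16040/571 = 26.239088.
deff = 13.291795 / 26.239088 = 0.5066.

0.5066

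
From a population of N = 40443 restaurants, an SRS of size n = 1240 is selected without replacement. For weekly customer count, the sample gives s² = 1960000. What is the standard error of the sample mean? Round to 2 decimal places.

39.14

Under SRS without replacement, Var(ȳ) = (1 − f)·s²/n with f = n/N = 1240/40443 = 0.03066044.
Var(ȳ) = (1 − 0.03066044)·1960000/1240 = 0.96933956·1580.6452 = 1532.1819.
SE(ȳ) = √(1532.1819) = 39.14.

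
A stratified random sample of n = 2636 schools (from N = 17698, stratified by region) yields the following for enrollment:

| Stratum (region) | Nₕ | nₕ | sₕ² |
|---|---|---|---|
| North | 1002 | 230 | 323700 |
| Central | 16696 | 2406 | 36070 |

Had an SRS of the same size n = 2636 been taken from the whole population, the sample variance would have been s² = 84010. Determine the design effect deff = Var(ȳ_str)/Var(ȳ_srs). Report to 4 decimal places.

Var(ȳ_str) = Σ Wₕ²(1−fₕ)sₕ²/nₕ with Wₕ = Nₕ/17698:
  North: (1002/17698)²·(1−230/1002)·323700/230 = 3.4757738
  Central: (16696/17698)²·(1−2406/16696)·36070/2406 = 11.419492
  → Var(ȳ_str) = 14.895266.
Var(ȳ_srs) = (1 − 2636/17698)·84010/2636 = 27.123394.
deff = 14.895266 / 27.123394 = 0.5492.

0.5492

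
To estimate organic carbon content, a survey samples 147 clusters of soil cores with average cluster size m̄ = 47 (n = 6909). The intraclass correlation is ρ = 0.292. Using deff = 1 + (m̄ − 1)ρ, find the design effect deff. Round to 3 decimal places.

deff = 1 + (47 − 1)·0.292 = 1 + 13.432 = 14.432.

14.432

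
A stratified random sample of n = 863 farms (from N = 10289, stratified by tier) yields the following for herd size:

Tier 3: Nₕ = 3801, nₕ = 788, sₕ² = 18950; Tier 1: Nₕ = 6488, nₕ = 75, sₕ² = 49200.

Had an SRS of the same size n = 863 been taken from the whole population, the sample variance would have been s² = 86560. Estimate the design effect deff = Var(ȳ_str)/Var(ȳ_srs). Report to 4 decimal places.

2.8342

Var(ȳ_str) = Σ Wₕ²(1−fₕ)sₕ²/nₕ with Wₕ = Nₕ/10289:
  Tier 3: (3801/10289)²·(1−788/3801)·18950/788 = 2.6015589
  Tier 1: (6488/10289)²·(1−75/6488)·49200/75 = 257.82771
  → Var(ȳ_str) = 260.42927.
Var(ȳ_srs) = (1 − 863/10289)·86560/863 = 91.888407.
deff = 260.42927 / 91.888407 = 2.8342.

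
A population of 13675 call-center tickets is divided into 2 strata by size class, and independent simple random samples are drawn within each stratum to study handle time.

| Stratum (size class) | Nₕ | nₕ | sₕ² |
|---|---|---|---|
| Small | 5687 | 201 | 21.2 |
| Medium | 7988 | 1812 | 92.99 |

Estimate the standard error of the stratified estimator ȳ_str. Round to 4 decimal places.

Var(ȳ_str) = Σₕ Wₕ²(1 − fₕ)sₕ²/nₕ with Wₕ = Nₕ/N, N = 13675.
Small: Wₕ = 0.41586837; term = 0.41586837²·(1 − 0.03534377)·21.2/201 = 0.017596414.
Medium: Wₕ = 0.58413163; term = 0.58413163²·(1 − 0.22684026)·92.99/1812 = 0.013538443.
Sum = 0.031134857.
SE = √(0.031134857) = 0.1765.

0.1765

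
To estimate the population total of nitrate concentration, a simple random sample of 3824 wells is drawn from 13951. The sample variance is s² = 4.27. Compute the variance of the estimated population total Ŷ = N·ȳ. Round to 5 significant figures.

Var(Ŷ) = N²·Var(ȳ) = N²·(1 − n/N)·s²/n.
f = 3824/13951 = 0.27410221; Var(ȳ) = 0.72589779·4.27/3824 = 8.1056055 × 10^-4.
Var(Ŷ) = 13951² · (8.1056055 × 10^-4) = 157759.72.

157760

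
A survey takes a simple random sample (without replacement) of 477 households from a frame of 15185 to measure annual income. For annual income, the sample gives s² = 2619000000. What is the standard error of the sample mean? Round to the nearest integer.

2306

Under SRS without replacement, Var(ȳ) = (1 − f)·s²/n with f = n/N = 477/15185 = 0.03141258.
Var(ȳ) = (1 − 0.03141258)·2619000000/477 = 0.96858742·5.490566 × 10^6 = 5.3180932 × 10^6.
SE(ȳ) = √(5.3180932 × 10^6) = 2306.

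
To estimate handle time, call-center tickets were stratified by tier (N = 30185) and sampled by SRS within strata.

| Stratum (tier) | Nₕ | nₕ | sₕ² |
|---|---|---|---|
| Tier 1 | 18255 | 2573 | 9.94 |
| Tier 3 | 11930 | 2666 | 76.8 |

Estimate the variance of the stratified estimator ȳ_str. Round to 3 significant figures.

0.00471

Var(ȳ_str) = Σₕ Wₕ²(1 − fₕ)sₕ²/nₕ with Wₕ = Nₕ/N, N = 30185.
Tier 1: Wₕ = 0.60477058; term = 0.60477058²·(1 − 0.14094769)·9.94/2573 = 0.0012138011.
Tier 3: Wₕ = 0.39522942; term = 0.39522942²·(1 − 0.22347024)·76.8/2666 = 0.00349428.
Sum = 0.0047080811.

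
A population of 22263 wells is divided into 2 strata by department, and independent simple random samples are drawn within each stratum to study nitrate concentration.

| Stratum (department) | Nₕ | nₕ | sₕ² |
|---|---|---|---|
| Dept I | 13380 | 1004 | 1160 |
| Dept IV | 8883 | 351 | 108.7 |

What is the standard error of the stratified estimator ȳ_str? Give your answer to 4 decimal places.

0.6583

Var(ȳ_str) = Σₕ Wₕ²(1 − fₕ)sₕ²/nₕ with Wₕ = Nₕ/N, N = 22263.
Dept I: Wₕ = 0.60099717; term = 0.60099717²·(1 − 0.07503737)·1160/1004 = 0.38600534.
Dept IV: Wₕ = 0.39900283; term = 0.39900283²·(1 − 0.03951368)·108.7/351 = 0.04735497.
Sum = 0.43336031.
SE = √(0.43336031) = 0.6583.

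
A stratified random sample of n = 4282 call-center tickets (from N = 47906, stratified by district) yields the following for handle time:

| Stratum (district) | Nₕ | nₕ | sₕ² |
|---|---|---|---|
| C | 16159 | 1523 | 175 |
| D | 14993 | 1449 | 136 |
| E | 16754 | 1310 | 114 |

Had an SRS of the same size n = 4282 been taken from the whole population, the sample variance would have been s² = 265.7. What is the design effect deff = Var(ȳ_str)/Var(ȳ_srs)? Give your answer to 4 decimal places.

Var(ȳ_str) = Σ Wₕ²(1−fₕ)sₕ²/nₕ with Wₕ = Nₕ/47906:
  C: (16159/47906)²·(1−1523/16159)·175/1523 = 0.011841186
  D: (14993/47906)²·(1−1449/14993)·136/1449 = 0.0083047428
  E: (16754/47906)²·(1−1310/16754)·114/1310 = 0.0098114239
  → Var(ȳ_str) = 0.029957353.
Var(ȳ_srs) = (1 − 4282/47906)·265.7/4282 = 0.056504166.
deff = 0.029957353 / 0.056504166 = 0.5302.

0.5302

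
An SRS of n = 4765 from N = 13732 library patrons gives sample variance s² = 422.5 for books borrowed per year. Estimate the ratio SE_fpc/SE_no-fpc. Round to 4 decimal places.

f = n/N = 4765/13732 = 0.34699971.
SE_no-fpc = √(s²/n) = 0.29777066; SE_fpc = √((1−f)s²/n) = 0.24062381.
Ratio = √(1−f) = 0.80808433.

0.8081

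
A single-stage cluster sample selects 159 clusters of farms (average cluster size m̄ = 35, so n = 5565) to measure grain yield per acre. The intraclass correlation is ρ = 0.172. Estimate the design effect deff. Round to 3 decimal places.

deff = 1 + (35 − 1)·0.172 = 1 + 5.848 = 6.848.

6.848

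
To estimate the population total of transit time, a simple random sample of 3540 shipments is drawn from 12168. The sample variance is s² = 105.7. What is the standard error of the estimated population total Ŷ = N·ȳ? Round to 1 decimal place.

1770.5

Var(Ŷ) = N²·Var(ȳ) = N²·(1 − n/N)·s²/n.
f = 3540/12168 = 0.29092702; Var(ȳ) = 0.70907298·105.7/3540 = 0.021172038.
Var(Ŷ) = 12168² · 0.021172038 = 3.1347367 × 10^6.
SE(Ŷ) = √(3.1347367 × 10^6) = 1770.5.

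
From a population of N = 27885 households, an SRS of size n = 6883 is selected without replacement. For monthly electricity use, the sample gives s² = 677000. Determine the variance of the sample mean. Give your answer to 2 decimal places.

Under SRS without replacement, Var(ȳ) = (1 − f)·s²/n with f = n/N = 6883/27885 = 0.24683522.
Var(ȳ) = (1 − 0.24683522)·677000/6883 = 0.75316478·98.358274 = 74.079988.

74.08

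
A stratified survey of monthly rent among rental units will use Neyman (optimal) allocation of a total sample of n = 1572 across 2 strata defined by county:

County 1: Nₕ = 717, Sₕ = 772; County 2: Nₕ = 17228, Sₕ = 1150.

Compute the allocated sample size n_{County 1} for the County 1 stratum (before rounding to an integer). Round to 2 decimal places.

Neyman allocation: nₕ = n·NₕSₕ / Σⱼ NⱼSⱼ.
Σ NⱼSⱼ = 717·772 + 17228·1150 = 2.0365724 × 10^7.
n_{County 1} = 1572·717·772 / (2.0365724 × 10^7) = 42.73.

42.73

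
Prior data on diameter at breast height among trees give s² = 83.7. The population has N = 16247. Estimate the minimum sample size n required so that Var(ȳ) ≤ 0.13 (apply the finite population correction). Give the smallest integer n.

Without fpc, n₀ = s²/D = 83.7/0.13 = 643.8462.
With fpc, (1 − n/N)·s²/n ≤ D requires n ≥ n₀/(1 + n₀/N) = 643.8462/(1 + 643.8462/16247) = 619.3040.
Rounding up, n = 620.

620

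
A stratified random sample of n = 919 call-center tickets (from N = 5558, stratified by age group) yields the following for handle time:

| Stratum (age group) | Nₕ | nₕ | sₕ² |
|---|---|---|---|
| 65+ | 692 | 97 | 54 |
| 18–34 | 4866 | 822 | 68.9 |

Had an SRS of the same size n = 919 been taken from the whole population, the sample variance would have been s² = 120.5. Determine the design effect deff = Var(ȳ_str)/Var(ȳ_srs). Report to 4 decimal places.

Var(ȳ_str) = Σ Wₕ²(1−fₕ)sₕ²/nₕ with Wₕ = Nₕ/5558:
  65+: (692/5558)²·(1−97/692)·54/97 = 0.00742007
  18–34: (4866/5558)²·(1−822/4866)·68.9/822 = 0.053394137
  → Var(ȳ_str) = 0.060814207.
Var(ȳ_srs) = (1 − 919/5558)·120.5/919 = 0.10944032.
deff = 0.060814207 / 0.10944032 = 0.5557.

0.5557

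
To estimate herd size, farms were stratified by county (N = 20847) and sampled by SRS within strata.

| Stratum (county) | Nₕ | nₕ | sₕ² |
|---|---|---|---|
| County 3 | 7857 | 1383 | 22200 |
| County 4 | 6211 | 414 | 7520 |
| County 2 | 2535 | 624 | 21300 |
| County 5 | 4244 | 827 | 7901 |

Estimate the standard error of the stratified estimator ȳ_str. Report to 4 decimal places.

2.0206

Var(ȳ_str) = Σₕ Wₕ²(1 − fₕ)sₕ²/nₕ with Wₕ = Nₕ/N, N = 20847.
County 3: Wₕ = 0.37688876; term = 0.37688876²·(1 − 0.17602138)·22200/1383 = 1.8787678.
County 4: Wₕ = 0.29793256; term = 0.29793256²·(1 − 0.06665593)·7520/414 = 1.5048569.
County 2: Wₕ = 0.12160023; term = 0.12160023²·(1 − 0.24615385)·21300/624 = 0.38049288.
County 5: Wₕ = 0.20357845; term = 0.20357845²·(1 − 0.19486334)·7901/827 = 0.31879373.
Sum = 4.0829113.
SE = √(4.0829113) = 2.0206.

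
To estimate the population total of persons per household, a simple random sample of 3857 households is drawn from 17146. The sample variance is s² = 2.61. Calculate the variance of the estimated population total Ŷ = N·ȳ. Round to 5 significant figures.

Var(Ŷ) = N²·Var(ȳ) = N²·(1 − n/N)·s²/n.
f = 3857/17146 = 0.22495043; Var(ȳ) = 0.77504957·2.61/3857 = 5.2446964 × 10^-4.
Var(Ŷ) = 17146² · (5.2446964 × 10^-4) = 154186.37.

154190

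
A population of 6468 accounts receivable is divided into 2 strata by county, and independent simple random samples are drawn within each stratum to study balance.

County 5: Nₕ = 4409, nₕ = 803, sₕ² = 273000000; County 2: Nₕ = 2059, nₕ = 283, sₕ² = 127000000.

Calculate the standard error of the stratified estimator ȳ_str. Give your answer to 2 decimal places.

410.40

Var(ȳ_str) = Σₕ Wₕ²(1 − fₕ)sₕ²/nₕ with Wₕ = Nₕ/N, N = 6468.
County 5: Wₕ = 0.68166357; term = 0.68166357²·(1 − 0.18212747)·273000000/803 = 129203.09.
County 2: Wₕ = 0.31833643; term = 0.31833643²·(1 − 0.13744536)·127000000/283 = 39226.23.
Sum = 168429.32.
SE = √(168429.32) = 410.40.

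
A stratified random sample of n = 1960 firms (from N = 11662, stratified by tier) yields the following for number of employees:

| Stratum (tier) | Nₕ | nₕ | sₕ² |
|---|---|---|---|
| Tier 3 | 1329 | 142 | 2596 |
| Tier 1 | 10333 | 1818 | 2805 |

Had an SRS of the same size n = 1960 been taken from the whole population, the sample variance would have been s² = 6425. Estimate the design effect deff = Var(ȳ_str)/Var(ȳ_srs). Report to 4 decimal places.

0.4438

Var(ȳ_str) = Σ Wₕ²(1−fₕ)sₕ²/nₕ with Wₕ = Nₕ/11662:
  Tier 3: (1329/11662)²·(1−142/1329)·2596/142 = 0.21205376
  Tier 1: (10333/11662)²·(1−1818/10333)·2805/1818 = 0.99816881
  → Var(ȳ_str) = 1.2102226.
Var(ȳ_srs) = (1 − 1960/11662)·6425/1960 = 2.7271266.
deff = 1.2102226 / 2.7271266 = 0.4438.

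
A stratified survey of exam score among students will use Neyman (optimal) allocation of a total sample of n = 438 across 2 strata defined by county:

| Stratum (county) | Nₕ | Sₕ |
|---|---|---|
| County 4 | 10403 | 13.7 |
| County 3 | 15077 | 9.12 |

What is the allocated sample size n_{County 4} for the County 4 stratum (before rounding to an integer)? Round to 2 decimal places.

Neyman allocation: nₕ = n·NₕSₕ / Σⱼ NⱼSⱼ.
Σ NⱼSⱼ = 10403·13.7 + 15077·9.12 = 280023.34.
n_{County 4} = 438·10403·13.7 / 280023.34 = 222.93.

222.93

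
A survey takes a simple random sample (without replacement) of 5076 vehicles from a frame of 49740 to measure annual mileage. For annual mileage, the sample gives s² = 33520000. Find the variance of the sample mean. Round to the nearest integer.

5930

Under SRS without replacement, Var(ȳ) = (1 − f)·s²/n with f = n/N = 5076/49740 = 0.10205066.
Var(ȳ) = (1 − 0.10205066)·33520000/5076 = 0.89794934·6603.6249 = 5929.7206.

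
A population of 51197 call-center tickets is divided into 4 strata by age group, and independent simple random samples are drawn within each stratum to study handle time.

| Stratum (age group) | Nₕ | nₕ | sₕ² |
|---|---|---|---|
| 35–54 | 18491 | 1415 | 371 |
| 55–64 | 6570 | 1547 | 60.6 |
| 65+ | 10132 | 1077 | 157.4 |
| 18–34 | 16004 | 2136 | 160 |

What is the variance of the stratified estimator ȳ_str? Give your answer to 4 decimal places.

0.0435

Var(ȳ_str) = Σₕ Wₕ²(1 − fₕ)sₕ²/nₕ with Wₕ = Nₕ/N, N = 51197.
35–54: Wₕ = 0.36117351; term = 0.36117351²·(1 − 0.07652371)·371/1415 = 0.031584571.
55–64: Wₕ = 0.12832783; term = 0.12832783²·(1 − 0.23546423)·60.6/1547 = 4.931986 × 10^-4.
65+: Wₕ = 0.19790222; term = 0.19790222²·(1 − 0.10629688)·157.4/1077 = 0.0051154475.
18–34: Wₕ = 0.31259644; term = 0.31259644²·(1 − 0.13346663)·160/2136 = 0.0063426695.
Sum = 0.043535887.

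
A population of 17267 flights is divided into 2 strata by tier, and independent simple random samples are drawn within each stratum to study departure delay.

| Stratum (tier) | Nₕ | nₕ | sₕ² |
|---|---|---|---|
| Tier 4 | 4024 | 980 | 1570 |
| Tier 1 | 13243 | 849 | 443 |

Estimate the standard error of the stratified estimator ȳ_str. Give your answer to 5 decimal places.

0.59420

Var(ȳ_str) = Σₕ Wₕ²(1 − fₕ)sₕ²/nₕ with Wₕ = Nₕ/N, N = 17267.
Tier 4: Wₕ = 0.23304569; term = 0.23304569²·(1 − 0.24353877)·1570/980 = 0.065817657.
Tier 1: Wₕ = 0.76695431; term = 0.76695431²·(1 − 0.06410934)·443/849 = 0.28725006.
Sum = 0.35306772.
SE = √(0.35306772) = 0.59420.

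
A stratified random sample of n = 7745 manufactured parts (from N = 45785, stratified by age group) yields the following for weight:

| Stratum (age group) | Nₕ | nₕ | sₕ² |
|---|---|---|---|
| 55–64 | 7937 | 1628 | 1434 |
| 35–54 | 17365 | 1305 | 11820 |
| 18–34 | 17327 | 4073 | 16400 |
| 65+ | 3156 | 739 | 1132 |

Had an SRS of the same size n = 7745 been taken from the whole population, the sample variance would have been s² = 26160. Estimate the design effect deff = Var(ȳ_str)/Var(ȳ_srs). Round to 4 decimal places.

0.5961

Var(ȳ_str) = Σ Wₕ²(1−fₕ)sₕ²/nₕ with Wₕ = Nₕ/45785:
  55–64: (7937/45785)²·(1−1628/7937)·1434/1628 = 0.021040944
  35–54: (17365/45785)²·(1−1305/17365)·11820/1305 = 1.2049828
  18–34: (17327/45785)²·(1−4073/17327)·16400/4073 = 0.44111654
  65+: (3156/45785)²·(1−739/3156)·1132/739 = 0.0055740286
  → Var(ȳ_str) = 1.6727143.
Var(ȳ_srs) = (1 − 7745/45785)·26160/7745 = 2.8062968.
deff = 1.6727143 / 2.8062968 = 0.5961.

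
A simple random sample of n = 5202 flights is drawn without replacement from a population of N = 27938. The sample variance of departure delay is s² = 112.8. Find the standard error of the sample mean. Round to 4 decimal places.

Under SRS without replacement, Var(ȳ) = (1 − f)·s²/n with f = n/N = 5202/27938 = 0.18619801.
Var(ȳ) = (1 − 0.18619801)·112.8/5202 = 0.81380199·0.021683968 = 0.017646456.
SE(ȳ) = √(0.017646456) = 0.1328.

0.1328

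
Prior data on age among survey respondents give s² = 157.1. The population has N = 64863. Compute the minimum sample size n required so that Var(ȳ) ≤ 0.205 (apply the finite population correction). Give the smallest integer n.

758

Without fpc, n₀ = s²/D = 157.1/0.205 = 766.3415.
With fpc, (1 − n/N)·s²/n ≤ D requires n ≥ n₀/(1 + n₀/N) = 766.3415/(1 + 766.3415/64863) = 757.3931.
Rounding up, n = 758.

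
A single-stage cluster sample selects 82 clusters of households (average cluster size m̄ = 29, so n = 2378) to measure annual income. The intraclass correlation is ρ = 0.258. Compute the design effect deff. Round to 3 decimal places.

8.224

deff = 1 + (29 − 1)·0.258 = 1 + 7.224 = 8.224.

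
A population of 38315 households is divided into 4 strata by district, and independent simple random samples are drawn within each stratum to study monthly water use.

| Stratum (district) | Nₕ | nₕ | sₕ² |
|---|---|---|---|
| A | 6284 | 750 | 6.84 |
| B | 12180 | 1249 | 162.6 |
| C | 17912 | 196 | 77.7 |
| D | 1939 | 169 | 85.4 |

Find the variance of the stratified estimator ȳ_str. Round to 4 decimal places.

Var(ȳ_str) = Σₕ Wₕ²(1 − fₕ)sₕ²/nₕ with Wₕ = Nₕ/N, N = 38315.
A: Wₕ = 0.16400887; term = 0.16400887²·(1 − 0.11935073)·6.84/750 = 2.1603917 × 10^-4.
B: Wₕ = 0.31789117; term = 0.31789117²·(1 − 0.10254516)·162.6/1249 = 0.011806675.
C: Wₕ = 0.46749315; term = 0.46749315²·(1 − 0.01094238)·77.7/196 = 0.085691361.
D: Wₕ = 0.05060681; term = 0.05060681²·(1 − 0.08715833)·85.4/169 = 0.0011813663.
Sum = 0.098895441.

0.0989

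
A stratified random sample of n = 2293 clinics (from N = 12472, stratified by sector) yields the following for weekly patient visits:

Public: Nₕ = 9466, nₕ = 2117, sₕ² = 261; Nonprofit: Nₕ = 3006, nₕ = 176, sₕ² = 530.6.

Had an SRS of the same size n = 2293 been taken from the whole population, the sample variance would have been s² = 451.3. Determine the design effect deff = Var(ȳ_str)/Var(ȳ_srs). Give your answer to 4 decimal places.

1.3697

Var(ȳ_str) = Σ Wₕ²(1−fₕ)sₕ²/nₕ with Wₕ = Nₕ/12472:
  Public: (9466/12472)²·(1−2117/9466)·261/2117 = 0.055136881
  Nonprofit: (3006/12472)²·(1−176/3006)·530.6/176 = 0.16487613
  → Var(ȳ_str) = 0.22001301.
Var(ȳ_srs) = (1 − 2293/12472)·451.3/2293 = 0.16063134.
deff = 0.22001301 / 0.16063134 = 1.3697.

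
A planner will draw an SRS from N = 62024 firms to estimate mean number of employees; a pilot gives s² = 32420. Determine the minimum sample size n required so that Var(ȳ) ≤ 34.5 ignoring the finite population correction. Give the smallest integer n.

Without fpc, n₀ = s²/D = 32420/34.5 = 939.7101.
Rounding up, n = 940.

940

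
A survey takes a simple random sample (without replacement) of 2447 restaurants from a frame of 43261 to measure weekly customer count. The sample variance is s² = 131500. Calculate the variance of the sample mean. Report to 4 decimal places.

Under SRS without replacement, Var(ȳ) = (1 − f)·s²/n with f = n/N = 2447/43261 = 0.05656365.
Var(ȳ) = (1 − 0.05656365)·131500/2447 = 0.94343635·53.739273 = 50.699583.

50.6996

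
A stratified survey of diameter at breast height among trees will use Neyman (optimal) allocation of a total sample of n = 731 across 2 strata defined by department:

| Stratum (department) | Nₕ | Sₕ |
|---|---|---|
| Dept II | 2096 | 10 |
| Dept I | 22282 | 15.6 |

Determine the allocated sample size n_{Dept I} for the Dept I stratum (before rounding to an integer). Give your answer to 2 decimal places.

Neyman allocation: nₕ = n·NₕSₕ / Σⱼ NⱼSⱼ.
Σ NⱼSⱼ = 2096·10 + 22282·15.6 = 368559.2.
n_{Dept I} = 731·22282·15.6 / 368559.2 = 689.43.

689.43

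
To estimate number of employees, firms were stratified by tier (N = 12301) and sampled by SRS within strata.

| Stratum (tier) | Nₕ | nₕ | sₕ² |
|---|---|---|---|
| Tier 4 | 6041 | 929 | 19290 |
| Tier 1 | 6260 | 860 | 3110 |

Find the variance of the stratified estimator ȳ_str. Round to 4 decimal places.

Var(ȳ_str) = Σₕ Wₕ²(1 − fₕ)sₕ²/nₕ with Wₕ = Nₕ/N, N = 12301.
Tier 4: Wₕ = 0.49109828; term = 0.49109828²·(1 − 0.15378249)·19290/929 = 4.2377502.
Tier 1: Wₕ = 0.50890172; term = 0.50890172²·(1 − 0.13738019)·3110/860 = 0.80788435.
Sum = 5.0456346.

5.0456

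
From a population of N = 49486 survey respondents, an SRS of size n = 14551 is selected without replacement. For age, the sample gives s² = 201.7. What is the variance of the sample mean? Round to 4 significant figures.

0.009786

Under SRS without replacement, Var(ȳ) = (1 − f)·s²/n with f = n/N = 14551/49486 = 0.29404276.
Var(ȳ) = (1 − 0.29404276)·201.7/14551 = 0.70595724·0.01386159 = 0.00978569.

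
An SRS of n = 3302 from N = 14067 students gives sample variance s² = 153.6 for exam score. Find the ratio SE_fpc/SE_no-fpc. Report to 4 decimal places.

f = n/N = 3302/14067 = 0.23473377.
SE_no-fpc = √(s²/n) = 0.21567861; SE_fpc = √((1−f)s²/n) = 0.18867456.
Ratio = √(1−f) = 0.87479496.

0.8748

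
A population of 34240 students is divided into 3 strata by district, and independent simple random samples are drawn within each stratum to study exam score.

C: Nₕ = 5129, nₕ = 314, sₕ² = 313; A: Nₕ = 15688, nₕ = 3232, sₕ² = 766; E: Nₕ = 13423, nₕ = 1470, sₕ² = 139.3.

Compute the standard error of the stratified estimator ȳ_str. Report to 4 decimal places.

Var(ȳ_str) = Σₕ Wₕ²(1 − fₕ)sₕ²/nₕ with Wₕ = Nₕ/N, N = 34240.
C: Wₕ = 0.14979556; term = 0.14979556²·(1 − 0.06122051)·313/314 = 0.020997915.
A: Wₕ = 0.45817757; term = 0.45817757²·(1 − 0.20601734)·766/3232 = 0.039503546.
E: Wₕ = 0.39202687; term = 0.39202687²·(1 − 0.10951352)·139.3/1470 = 0.012968591.
Sum = 0.073470052.
SE = √(0.073470052) = 0.2711.

0.2711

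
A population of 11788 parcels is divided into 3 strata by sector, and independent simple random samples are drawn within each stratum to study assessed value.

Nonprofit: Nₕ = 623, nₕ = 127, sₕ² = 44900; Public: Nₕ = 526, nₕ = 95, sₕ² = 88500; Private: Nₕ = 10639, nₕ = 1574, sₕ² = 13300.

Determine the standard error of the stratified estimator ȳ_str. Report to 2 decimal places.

Var(ȳ_str) = Σₕ Wₕ²(1 − fₕ)sₕ²/nₕ with Wₕ = Nₕ/N, N = 11788.
Nonprofit: Wₕ = 0.05285036; term = 0.05285036²·(1 − 0.20385233)·44900/127 = 0.78619828.
Public: Wₕ = 0.04462165; term = 0.04462165²·(1 − 0.18060837)·88500/95 = 1.5198559.
Private: Wₕ = 0.90252799; term = 0.90252799²·(1 − 0.14794624)·13300/1574 = 5.8645579.
Sum = 8.1706121.
SE = √(8.1706121) = 2.86.

2.86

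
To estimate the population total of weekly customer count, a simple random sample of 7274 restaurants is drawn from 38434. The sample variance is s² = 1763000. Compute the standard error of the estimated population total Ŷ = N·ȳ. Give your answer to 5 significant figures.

538760

Var(Ŷ) = N²·Var(ȳ) = N²·(1 − n/N)·s²/n.
f = 7274/38434 = 0.18925951; Var(ȳ) = 0.81074049·1763000/7274 = 196.49924.
Var(Ŷ) = 38434² · 196.49924 = 2.9026325 × 10^11.
SE(Ŷ) = √(2.9026325 × 10^11) = 538760.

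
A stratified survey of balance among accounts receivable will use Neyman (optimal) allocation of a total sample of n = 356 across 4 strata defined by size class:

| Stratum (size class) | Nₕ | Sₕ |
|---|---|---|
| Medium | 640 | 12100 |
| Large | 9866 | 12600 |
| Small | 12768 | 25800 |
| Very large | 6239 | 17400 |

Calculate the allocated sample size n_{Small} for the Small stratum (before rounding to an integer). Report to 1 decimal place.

205.7

Neyman allocation: nₕ = n·NₕSₕ / Σⱼ NⱼSⱼ.
Σ NⱼSⱼ = 640·12100 + 9866·12600 + 12768·25800 + 6239·17400 = 5.700286 × 10^8.
n_{Small} = 356·12768·25800 / (5.700286 × 10^8) = 205.7.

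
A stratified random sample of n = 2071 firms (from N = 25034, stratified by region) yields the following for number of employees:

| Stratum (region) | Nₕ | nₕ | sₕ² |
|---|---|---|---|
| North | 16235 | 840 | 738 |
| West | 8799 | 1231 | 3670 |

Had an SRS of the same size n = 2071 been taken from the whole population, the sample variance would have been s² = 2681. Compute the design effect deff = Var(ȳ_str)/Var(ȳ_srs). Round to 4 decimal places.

Var(ȳ_str) = Σ Wₕ²(1−fₕ)sₕ²/nₕ with Wₕ = Nₕ/25034:
  North: (16235/25034)²·(1−840/16235)·738/840 = 0.35038747
  West: (8799/25034)²·(1−1231/8799)·3670/1231 = 0.31678307
  → Var(ȳ_str) = 0.66717054.
Var(ȳ_srs) = (1 − 2071/25034)·2681/2071 = 1.1874493.
deff = 0.66717054 / 1.1874493 = 0.5619.

0.5619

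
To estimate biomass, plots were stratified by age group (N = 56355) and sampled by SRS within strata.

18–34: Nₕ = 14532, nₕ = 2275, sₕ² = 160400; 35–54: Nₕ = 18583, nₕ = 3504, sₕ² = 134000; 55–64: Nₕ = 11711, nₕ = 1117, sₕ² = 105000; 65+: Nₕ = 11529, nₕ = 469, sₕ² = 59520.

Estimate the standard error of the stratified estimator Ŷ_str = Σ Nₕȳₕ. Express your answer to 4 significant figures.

Var(Ŷ_str) = Σₕ Nₕ²(1 − fₕ)sₕ²/nₕ.
18–34: 14532²·(1 − 2275/14532)·160400/2275 = 1.2558349 × 10^10.
35–54: 18583²·(1 − 3504/18583)·134000/3504 = 1.071591 × 10^10.
55–64: 11711²·(1 − 1117/11711)·105000/1117 = 1.1662458 × 10^10.
65+: 11529²·(1 − 469/11529)·59520/469 = 1.6182173 × 10^10.
Sum = 5.111889 × 10^10.
SE = √(5.111889 × 10^10) = 226100.

226100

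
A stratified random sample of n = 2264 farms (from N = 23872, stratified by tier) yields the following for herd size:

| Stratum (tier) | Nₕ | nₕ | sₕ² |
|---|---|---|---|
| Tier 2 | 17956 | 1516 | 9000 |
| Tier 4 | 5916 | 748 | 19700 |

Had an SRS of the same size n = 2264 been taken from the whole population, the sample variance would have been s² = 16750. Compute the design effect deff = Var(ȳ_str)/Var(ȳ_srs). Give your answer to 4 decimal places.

Var(ȳ_str) = Σ Wₕ²(1−fₕ)sₕ²/nₕ with Wₕ = Nₕ/23872:
  Tier 2: (17956/23872)²·(1−1516/17956)·9000/1516 = 3.0752265
  Tier 4: (5916/23872)²·(1−748/5916)·19700/748 = 1.4129854
  → Var(ȳ_str) = 4.4882119.
Var(ȳ_srs) = (1 − 2264/23872)·16750/2264 = 6.696751.
deff = 4.4882119 / 6.696751 = 0.6702.

0.6702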